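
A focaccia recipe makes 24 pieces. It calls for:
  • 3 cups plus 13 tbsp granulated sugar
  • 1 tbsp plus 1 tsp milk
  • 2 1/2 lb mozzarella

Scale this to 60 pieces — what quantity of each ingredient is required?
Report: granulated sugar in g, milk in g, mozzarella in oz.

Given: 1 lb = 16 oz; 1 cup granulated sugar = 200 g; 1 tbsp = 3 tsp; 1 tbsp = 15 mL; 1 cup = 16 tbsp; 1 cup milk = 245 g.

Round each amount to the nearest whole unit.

Scaling factor: 60/24 = 5/2 = 2.5.
granulated sugar: (3 cup + 13 tbsp = 3.8125 cup) × 5/2 × 200 g/cup ≈ 1906 g
milk: (1 tbsp + 1 tsp = 4/3 tbsp) × 5/2 ÷ 16 tbsp/cup × 245 g/cup ≈ 51 g
mozzarella: 2.5 lb × 5/2 × 16 oz/lb = 100 oz

granulated sugar: 1906 g; milk: 51 g; mozzarella: 100 oz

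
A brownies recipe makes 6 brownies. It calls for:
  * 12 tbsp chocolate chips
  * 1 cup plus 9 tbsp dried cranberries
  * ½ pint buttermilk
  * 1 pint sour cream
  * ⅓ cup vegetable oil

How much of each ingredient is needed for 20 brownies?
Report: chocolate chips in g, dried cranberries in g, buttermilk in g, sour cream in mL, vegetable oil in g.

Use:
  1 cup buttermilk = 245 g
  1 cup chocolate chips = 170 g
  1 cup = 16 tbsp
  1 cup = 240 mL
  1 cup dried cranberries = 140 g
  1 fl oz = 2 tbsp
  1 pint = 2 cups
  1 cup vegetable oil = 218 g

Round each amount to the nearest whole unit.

chocolate chips: 425 g; dried cranberries: 729 g; buttermilk: 817 g; sour cream: 1600 mL; vegetable oil: 242 g

Scaling factor: 20/6 = 10/3.
chocolate chips: 12 tbsp × 10/3 ÷ 16 tbsp/cup × 170 g/cup = 425 g
dried cranberries: (1 cup + 9 tbsp = 1.5625 cup) × 10/3 × 140 g/cup ≈ 729 g
buttermilk: 0.5 pint × 10/3 × 2 cup/pint × 245 g/cup ≈ 817 g
sour cream: 1 pint × 10/3 × 2 cup/pint × 240 mL/cup = 1600 mL
vegetable oil: 1/3 cup × 10/3 × 218 g/cup ≈ 242 g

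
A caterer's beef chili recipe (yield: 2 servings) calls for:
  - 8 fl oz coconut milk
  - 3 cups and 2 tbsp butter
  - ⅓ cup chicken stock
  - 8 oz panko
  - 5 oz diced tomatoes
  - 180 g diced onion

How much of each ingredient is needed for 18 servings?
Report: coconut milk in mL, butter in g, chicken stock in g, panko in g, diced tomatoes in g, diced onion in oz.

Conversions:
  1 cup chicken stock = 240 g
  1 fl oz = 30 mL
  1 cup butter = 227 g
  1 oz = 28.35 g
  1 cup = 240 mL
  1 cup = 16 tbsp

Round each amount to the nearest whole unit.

coconut milk: 2160 mL; butter: 6384 g; chicken stock: 720 g; panko: 2041 g; diced tomatoes: 1276 g; diced onion: 57 oz

Scaling factor: 18/2 = 9.
coconut milk: 8 fl oz × 9 × 30 mL/fl oz = 2160 mL
butter: (3 cup + 2 tbsp = 3.125 cup) × 9 × 227 g/cup ≈ 6384 g
chicken stock: 1/3 cup × 9 × 240 g/cup = 720 g
panko: 8 oz × 9 × 28.35 g/oz ≈ 2041 g
diced tomatoes: 5 oz × 9 × 28.35 g/oz ≈ 1276 g
diced onion: 180 g × 9 ÷ 28.35 g/oz ≈ 57 oz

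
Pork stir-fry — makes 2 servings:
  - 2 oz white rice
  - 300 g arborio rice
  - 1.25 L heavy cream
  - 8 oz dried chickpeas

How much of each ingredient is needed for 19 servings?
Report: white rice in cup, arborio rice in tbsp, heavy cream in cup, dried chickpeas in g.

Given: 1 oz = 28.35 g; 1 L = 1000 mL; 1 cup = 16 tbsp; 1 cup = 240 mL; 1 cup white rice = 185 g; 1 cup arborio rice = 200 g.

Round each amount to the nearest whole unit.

Scaling factor: 19/2 = 9.5.
white rice: 2 oz × 19/2 × 28.35 g/oz ÷ 185 g/cup ≈ 3 cup
arborio rice: 300 g × 19/2 ÷ 200 g/cup × 16 tbsp/cup = 228 tbsp
heavy cream: 1.25 L × 19/2 × 1000 mL/L ÷ 240 mL/cup ≈ 49 cup
dried chickpeas: 8 oz × 19/2 × 28.35 g/oz ≈ 2155 g

white rice: 3 cup; arborio rice: 228 tbsp; heavy cream: 49 cup; dried chickpeas: 2155 g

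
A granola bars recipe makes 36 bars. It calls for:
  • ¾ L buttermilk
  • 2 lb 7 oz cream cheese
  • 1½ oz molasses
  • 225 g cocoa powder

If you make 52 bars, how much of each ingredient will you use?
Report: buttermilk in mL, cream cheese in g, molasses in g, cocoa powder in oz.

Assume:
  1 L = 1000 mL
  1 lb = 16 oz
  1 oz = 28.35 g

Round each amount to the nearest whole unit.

Scaling factor: 52/36 = 13/9.
buttermilk: 0.75 L × 13/9 × 1000 mL/L ≈ 1083 mL
cream cheese: (2 lb + 7 oz = 2.4375 lb) × 13/9 × 16 oz/lb × 28.35 g/oz ≈ 1597 g
molasses: 1.5 oz × 13/9 × 28.35 g/oz ≈ 61 g
cocoa powder: 225 g × 13/9 ÷ 28.35 g/oz ≈ 11 oz

buttermilk: 1083 mL; cream cheese: 1597 g; molasses: 61 g; cocoa powder: 11 oz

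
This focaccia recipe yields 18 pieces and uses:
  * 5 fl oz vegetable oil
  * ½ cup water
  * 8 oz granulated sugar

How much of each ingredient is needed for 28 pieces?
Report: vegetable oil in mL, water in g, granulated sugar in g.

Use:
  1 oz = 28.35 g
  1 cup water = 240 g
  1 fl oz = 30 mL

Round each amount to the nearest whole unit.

vegetable oil: 233 mL; water: 187 g; granulated sugar: 353 g

Scaling factor: 28/18 = 14/9.
vegetable oil: 5 fl oz × 14/9 × 30 mL/fl oz ≈ 233 mL
water: 0.5 cup × 14/9 × 240 g/cup ≈ 187 g
granulated sugar: 8 oz × 14/9 × 28.35 g/oz ≈ 353 g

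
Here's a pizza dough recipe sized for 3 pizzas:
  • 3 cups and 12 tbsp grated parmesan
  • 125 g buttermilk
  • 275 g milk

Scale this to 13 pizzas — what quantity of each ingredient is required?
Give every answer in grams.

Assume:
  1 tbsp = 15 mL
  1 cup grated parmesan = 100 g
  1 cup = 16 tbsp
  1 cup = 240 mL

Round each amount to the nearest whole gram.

Scaling factor: 13/3.
grated parmesan: (3 cup + 12 tbsp = 3.75 cup) × 13/3 × 100 g/cup = 1625 g
buttermilk: 125 g × 13/3 ≈ 542 g
milk: 275 g × 13/3 ≈ 1192 g

grated parmesan: 1625 g; buttermilk: 542 g; milk: 1192 g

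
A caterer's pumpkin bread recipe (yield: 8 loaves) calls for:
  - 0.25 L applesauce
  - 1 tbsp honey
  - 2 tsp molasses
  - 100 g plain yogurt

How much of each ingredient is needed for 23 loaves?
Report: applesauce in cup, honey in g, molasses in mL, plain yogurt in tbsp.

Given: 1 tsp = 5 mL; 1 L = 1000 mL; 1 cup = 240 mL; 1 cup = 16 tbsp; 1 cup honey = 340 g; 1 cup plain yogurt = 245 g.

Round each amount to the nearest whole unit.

Scaling factor: 23/8 = 2.875.
applesauce: 0.25 L × 23/8 × 1000 mL/L ÷ 240 mL/cup ≈ 3 cup
honey: 1 tbsp × 23/8 ÷ 16 tbsp/cup × 340 g/cup ≈ 61 g
molasses: 2 tsp × 23/8 × 5 mL/tsp ≈ 29 mL
plain yogurt: 100 g × 23/8 ÷ 245 g/cup × 16 tbsp/cup ≈ 19 tbsp

applesauce: 3 cup; honey: 61 g; molasses: 29 mL; plain yogurt: 19 tbsp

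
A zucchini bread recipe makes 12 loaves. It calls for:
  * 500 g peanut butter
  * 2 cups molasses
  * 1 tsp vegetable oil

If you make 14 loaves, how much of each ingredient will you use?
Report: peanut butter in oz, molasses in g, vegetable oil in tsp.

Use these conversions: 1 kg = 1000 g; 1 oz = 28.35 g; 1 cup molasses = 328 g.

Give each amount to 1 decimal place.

peanut butter: 20.6 oz; molasses: 765.3 g; vegetable oil: 1.2 tsp

Scaling factor: 14/12 = 7/6.
peanut butter: 500 g × 7/6 ÷ 28.35 g/oz ≈ 20.6 oz
molasses: 2 cup × 7/6 × 328 g/cup ≈ 765.3 g
vegetable oil: 1 tsp × 7/6 ≈ 1.2 tsp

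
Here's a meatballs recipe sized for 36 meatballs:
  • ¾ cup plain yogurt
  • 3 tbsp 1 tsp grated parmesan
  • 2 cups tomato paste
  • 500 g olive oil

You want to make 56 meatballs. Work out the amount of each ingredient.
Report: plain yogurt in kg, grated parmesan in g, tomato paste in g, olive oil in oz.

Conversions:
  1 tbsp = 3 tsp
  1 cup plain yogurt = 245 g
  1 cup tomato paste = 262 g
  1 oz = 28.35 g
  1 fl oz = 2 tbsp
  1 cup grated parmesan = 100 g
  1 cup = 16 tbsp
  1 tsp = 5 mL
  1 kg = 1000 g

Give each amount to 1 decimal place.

Scaling factor: 56/36 = 14/9.
plain yogurt: 0.75 cup × 14/9 × 245 g/cup ÷ 1000 g/kg ≈ 0.3 kg
grated parmesan: (3 tbsp + 1 tsp = 10/3 tbsp) × 14/9 ÷ 16 tbsp/cup × 100 g/cup ≈ 32.4 g
tomato paste: 2 cup × 14/9 × 262 g/cup ≈ 815.1 g
olive oil: 500 g × 14/9 ÷ 28.35 g/oz ≈ 27.4 oz

plain yogurt: 0.3 kg; grated parmesan: 32.4 g; tomato paste: 815.1 g; olive oil: 27.4 oz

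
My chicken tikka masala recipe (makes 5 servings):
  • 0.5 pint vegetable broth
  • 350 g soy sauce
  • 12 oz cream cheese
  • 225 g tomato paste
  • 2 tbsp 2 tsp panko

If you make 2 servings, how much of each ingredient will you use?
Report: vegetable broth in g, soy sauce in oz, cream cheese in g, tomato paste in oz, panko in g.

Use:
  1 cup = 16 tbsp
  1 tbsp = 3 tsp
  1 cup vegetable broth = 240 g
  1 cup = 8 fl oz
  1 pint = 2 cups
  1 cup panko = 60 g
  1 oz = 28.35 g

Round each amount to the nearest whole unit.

Scaling factor: 2/5 = 0.4.
vegetable broth: 0.5 pint × 2/5 × 2 cup/pint × 240 g/cup = 96 g
soy sauce: 350 g × 2/5 ÷ 28.35 g/oz ≈ 5 oz
cream cheese: 12 oz × 2/5 × 28.35 g/oz ≈ 136 g
tomato paste: 225 g × 2/5 ÷ 28.35 g/oz ≈ 3 oz
panko: (2 tbsp + 2 tsp = 8/3 tbsp) × 2/5 ÷ 16 tbsp/cup × 60 g/cup = 4 g

vegetable broth: 96 g; soy sauce: 5 oz; cream cheese: 136 g; tomato paste: 3 oz; panko: 4 g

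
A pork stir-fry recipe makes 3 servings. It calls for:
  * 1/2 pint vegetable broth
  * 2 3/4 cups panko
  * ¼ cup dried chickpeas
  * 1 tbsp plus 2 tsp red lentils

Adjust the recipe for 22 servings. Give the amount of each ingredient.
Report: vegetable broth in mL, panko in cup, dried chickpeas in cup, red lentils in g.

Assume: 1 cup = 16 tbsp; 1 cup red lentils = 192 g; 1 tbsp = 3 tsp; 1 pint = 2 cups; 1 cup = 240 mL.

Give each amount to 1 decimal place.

vegetable broth: 1760.0 mL; panko: 20.2 cup; dried chickpeas: 1.8 cup; red lentils: 146.7 g

Scaling factor: 22/3.
vegetable broth: 0.5 pint × 22/3 × 2 cup/pint × 240 mL/cup = 1760.0 mL
panko: 2.75 cup × 22/3 ≈ 20.2 cup
dried chickpeas: 0.25 cup × 22/3 ≈ 1.8 cup
red lentils: (1 tbsp + 2 tsp = 5/3 tbsp) × 22/3 ÷ 16 tbsp/cup × 192 g/cup ≈ 146.7 g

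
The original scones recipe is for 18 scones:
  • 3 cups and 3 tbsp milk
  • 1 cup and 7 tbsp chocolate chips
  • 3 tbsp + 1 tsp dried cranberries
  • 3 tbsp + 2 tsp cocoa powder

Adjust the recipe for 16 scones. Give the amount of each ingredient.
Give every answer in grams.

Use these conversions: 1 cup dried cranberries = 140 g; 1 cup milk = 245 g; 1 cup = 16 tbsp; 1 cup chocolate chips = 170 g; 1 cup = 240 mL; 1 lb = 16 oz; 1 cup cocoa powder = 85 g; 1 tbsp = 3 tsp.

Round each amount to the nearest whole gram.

milk: 694 g; chocolate chips: 217 g; dried cranberries: 26 g; cocoa powder: 17 g

Scaling factor: 16/18 = 8/9.
milk: (3 cup + 3 tbsp = 3.1875 cup) × 8/9 × 245 g/cup ≈ 694 g
chocolate chips: (1 cup + 7 tbsp = 1.4375 cup) × 8/9 × 170 g/cup ≈ 217 g
dried cranberries: (3 tbsp + 1 tsp = 10/3 tbsp) × 8/9 ÷ 16 tbsp/cup × 140 g/cup ≈ 26 g
cocoa powder: (3 tbsp + 2 tsp = 11/3 tbsp) × 8/9 ÷ 16 tbsp/cup × 85 g/cup ≈ 17 g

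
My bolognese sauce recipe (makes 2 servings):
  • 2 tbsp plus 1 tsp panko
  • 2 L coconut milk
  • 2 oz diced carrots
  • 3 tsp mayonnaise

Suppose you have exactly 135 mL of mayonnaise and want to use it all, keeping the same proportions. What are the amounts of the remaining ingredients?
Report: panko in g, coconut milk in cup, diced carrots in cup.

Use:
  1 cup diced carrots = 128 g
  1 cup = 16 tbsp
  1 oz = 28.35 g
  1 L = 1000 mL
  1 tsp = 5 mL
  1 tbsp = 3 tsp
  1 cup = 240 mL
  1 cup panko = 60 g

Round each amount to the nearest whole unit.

panko: 79 g; coconut milk: 75 cup; diced carrots: 4 cup

The original recipe has 15 mL of mayonnaise, so the scaling factor is 135 ÷ 15 = 9.
panko: (2 tbsp + 1 tsp = 7/3 tbsp) × 9 ÷ 16 tbsp/cup × 60 g/cup ≈ 79 g
coconut milk: 2 L × 9 × 1000 mL/L ÷ 240 mL/cup = 75 cup
diced carrots: 2 oz × 9 × 28.35 g/oz ÷ 128 g/cup ≈ 4 cup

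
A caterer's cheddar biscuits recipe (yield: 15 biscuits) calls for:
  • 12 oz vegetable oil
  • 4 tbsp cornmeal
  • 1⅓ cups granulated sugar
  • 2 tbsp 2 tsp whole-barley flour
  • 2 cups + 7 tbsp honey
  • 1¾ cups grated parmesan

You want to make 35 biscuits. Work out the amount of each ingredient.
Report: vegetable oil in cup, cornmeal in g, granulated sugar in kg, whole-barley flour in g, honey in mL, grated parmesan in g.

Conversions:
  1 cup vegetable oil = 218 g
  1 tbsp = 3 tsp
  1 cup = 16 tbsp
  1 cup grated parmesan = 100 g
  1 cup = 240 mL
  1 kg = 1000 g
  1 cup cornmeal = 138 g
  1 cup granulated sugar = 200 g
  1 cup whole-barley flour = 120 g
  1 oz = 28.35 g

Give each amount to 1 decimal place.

Scaling factor: 35/15 = 7/3.
vegetable oil: 12 oz × 7/3 × 28.35 g/oz ÷ 218 g/cup ≈ 3.6 cup
cornmeal: 4 tbsp × 7/3 ÷ 16 tbsp/cup × 138 g/cup = 80.5 g
granulated sugar: 4/3 cup × 7/3 × 200 g/cup ÷ 1000 g/kg ≈ 0.6 kg
whole-barley flour: (2 tbsp + 2 tsp = 8/3 tbsp) × 7/3 ÷ 16 tbsp/cup × 120 g/cup ≈ 46.7 g
honey: (2 cup + 7 tbsp = 2.4375 cup) × 7/3 × 240 mL/cup = 1365.0 mL
grated parmesan: 1.75 cup × 7/3 × 100 g/cup ≈ 408.3 g

vegetable oil: 3.6 cup; cornmeal: 80.5 g; granulated sugar: 0.6 kg; whole-barley flour: 46.7 g; honey: 1365.0 mL; grated parmesan: 408.3 g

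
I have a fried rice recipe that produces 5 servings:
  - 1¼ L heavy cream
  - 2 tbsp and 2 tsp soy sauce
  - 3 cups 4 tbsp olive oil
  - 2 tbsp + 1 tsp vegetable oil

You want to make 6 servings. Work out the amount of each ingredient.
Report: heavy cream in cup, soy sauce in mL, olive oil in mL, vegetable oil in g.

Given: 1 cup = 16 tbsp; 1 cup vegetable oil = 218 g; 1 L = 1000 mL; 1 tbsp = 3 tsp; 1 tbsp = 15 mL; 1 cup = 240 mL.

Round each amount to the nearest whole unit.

heavy cream: 6 cup; soy sauce: 48 mL; olive oil: 936 mL; vegetable oil: 38 g

Scaling factor: 6/5 = 1.2.
heavy cream: 1.25 L × 6/5 × 1000 mL/L ÷ 240 mL/cup ≈ 6 cup
soy sauce: (2 tbsp + 2 tsp = 8/3 tbsp) × 6/5 × 15 mL/tbsp = 48 mL
olive oil: (3 cup + 4 tbsp = 3.25 cup) × 6/5 × 240 mL/cup = 936 mL
vegetable oil: (2 tbsp + 1 tsp = 7/3 tbsp) × 6/5 ÷ 16 tbsp/cup × 218 g/cup ≈ 38 g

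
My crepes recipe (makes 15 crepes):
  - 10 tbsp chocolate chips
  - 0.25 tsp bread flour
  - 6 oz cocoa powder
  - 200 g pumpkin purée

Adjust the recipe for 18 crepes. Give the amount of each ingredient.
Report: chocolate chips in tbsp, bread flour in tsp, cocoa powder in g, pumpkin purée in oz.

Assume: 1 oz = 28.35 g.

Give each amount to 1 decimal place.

Scaling factor: 18/15 = 6/5 = 1.2.
chocolate chips: 10 tbsp × 6/5 = 12.0 tbsp
bread flour: 0.25 tsp × 6/5 = 0.3 tsp
cocoa powder: 6 oz × 6/5 × 28.35 g/oz ≈ 204.1 g
pumpkin purée: 200 g × 6/5 ÷ 28.35 g/oz ≈ 8.5 oz

chocolate chips: 12.0 tbsp; bread flour: 0.3 tsp; cocoa powder: 204.1 g; pumpkin purée: 8.5 oz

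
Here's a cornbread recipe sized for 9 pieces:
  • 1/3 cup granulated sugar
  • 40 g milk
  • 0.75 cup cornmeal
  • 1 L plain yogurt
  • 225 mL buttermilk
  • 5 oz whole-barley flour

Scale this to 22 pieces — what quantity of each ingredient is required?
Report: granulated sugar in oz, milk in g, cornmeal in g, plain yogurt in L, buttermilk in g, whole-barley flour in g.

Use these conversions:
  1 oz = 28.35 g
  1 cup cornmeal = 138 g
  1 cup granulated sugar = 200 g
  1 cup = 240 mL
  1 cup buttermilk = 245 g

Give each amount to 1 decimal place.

granulated sugar: 5.7 oz; milk: 97.8 g; cornmeal: 253.0 g; plain yogurt: 2.4 L; buttermilk: 561.5 g; whole-barley flour: 346.5 g

Scaling factor: 22/9.
granulated sugar: 1/3 cup × 22/9 × 200 g/cup ÷ 28.35 g/oz ≈ 5.7 oz
milk: 40 g × 22/9 ≈ 97.8 g
cornmeal: 0.75 cup × 22/9 × 138 g/cup = 253.0 g
plain yogurt: 1 L × 22/9 ≈ 2.4 L
buttermilk: 225 mL × 22/9 ÷ 240 mL/cup × 245 g/cup ≈ 561.5 g
whole-barley flour: 5 oz × 22/9 × 28.35 g/oz = 346.5 g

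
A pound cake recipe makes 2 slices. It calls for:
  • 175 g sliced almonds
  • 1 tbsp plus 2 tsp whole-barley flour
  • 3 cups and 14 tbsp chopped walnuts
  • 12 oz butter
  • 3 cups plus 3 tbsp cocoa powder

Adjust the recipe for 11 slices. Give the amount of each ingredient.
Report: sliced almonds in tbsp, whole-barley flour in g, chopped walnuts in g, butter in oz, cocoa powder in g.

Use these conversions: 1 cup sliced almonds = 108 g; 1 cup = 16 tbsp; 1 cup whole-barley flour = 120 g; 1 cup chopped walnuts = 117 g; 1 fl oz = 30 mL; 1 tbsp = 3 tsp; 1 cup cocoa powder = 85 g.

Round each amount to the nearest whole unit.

Scaling factor: 11/2 = 5.5.
sliced almonds: 175 g × 11/2 ÷ 108 g/cup × 16 tbsp/cup ≈ 143 tbsp
whole-barley flour: (1 tbsp + 2 tsp = 5/3 tbsp) × 11/2 ÷ 16 tbsp/cup × 120 g/cup ≈ 69 g
chopped walnuts: (3 cup + 14 tbsp = 3.875 cup) × 11/2 × 117 g/cup ≈ 2494 g
butter: 12 oz × 11/2 = 66 oz
cocoa powder: (3 cup + 3 tbsp = 3.1875 cup) × 11/2 × 85 g/cup ≈ 1490 g

sliced almonds: 143 tbsp; whole-barley flour: 69 g; chopped walnuts: 2494 g; butter: 66 oz; cocoa powder: 1490 g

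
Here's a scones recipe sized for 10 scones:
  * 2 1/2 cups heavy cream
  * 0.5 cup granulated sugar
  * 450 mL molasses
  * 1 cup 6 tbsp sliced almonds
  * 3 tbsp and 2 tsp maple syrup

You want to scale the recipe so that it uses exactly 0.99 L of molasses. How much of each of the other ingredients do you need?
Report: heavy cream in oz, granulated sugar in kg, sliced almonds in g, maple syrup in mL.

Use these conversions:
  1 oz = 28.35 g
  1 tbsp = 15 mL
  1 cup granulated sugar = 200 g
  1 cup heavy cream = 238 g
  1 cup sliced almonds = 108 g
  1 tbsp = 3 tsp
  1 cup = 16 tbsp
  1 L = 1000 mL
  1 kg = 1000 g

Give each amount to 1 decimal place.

The original recipe has 0.45 L of molasses, so the scaling factor is 0.99 ÷ 0.45 = 11/5 = 2.2.
heavy cream: 2.5 cup × 11/5 × 238 g/cup ÷ 28.35 g/oz ≈ 46.2 oz
granulated sugar: 0.5 cup × 11/5 × 200 g/cup ÷ 1000 g/kg ≈ 0.2 kg
sliced almonds: (1 cup + 6 tbsp = 1.375 cup) × 11/5 × 108 g/cup = 326.7 g
maple syrup: (3 tbsp + 2 tsp = 11/3 tbsp) × 11/5 × 15 mL/tbsp = 121.0 mL

heavy cream: 46.2 oz; granulated sugar: 0.2 kg; sliced almonds: 326.7 g; maple syrup: 121.0 mL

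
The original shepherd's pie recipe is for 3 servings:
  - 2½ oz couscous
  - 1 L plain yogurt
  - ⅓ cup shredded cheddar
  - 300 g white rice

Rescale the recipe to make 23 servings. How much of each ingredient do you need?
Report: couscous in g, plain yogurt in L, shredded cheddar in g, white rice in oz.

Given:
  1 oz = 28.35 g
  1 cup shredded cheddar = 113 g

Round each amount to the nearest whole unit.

couscous: 543 g; plain yogurt: 8 L; shredded cheddar: 289 g; white rice: 81 oz

Scaling factor: 23/3.
couscous: 2.5 oz × 23/3 × 28.35 g/oz ≈ 543 g
plain yogurt: 1 L × 23/3 ≈ 8 L
shredded cheddar: 1/3 cup × 23/3 × 113 g/cup ≈ 289 g
white rice: 300 g × 23/3 ÷ 28.35 g/oz ≈ 81 oz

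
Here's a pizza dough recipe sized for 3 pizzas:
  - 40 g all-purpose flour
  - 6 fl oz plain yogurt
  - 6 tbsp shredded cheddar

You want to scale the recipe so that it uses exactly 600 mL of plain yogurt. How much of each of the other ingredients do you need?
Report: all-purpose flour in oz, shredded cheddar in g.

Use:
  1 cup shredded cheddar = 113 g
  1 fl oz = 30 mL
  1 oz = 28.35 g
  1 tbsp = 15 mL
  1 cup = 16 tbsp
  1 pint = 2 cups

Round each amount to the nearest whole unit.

The original recipe has 180 mL of plain yogurt, so the scaling factor is 600 ÷ 180 = 10/3.
all-purpose flour: 40 g × 10/3 ÷ 28.35 g/oz ≈ 5 oz
shredded cheddar: 6 tbsp × 10/3 ÷ 16 tbsp/cup × 113 g/cup ≈ 141 g

all-purpose flour: 5 oz; shredded cheddar: 141 g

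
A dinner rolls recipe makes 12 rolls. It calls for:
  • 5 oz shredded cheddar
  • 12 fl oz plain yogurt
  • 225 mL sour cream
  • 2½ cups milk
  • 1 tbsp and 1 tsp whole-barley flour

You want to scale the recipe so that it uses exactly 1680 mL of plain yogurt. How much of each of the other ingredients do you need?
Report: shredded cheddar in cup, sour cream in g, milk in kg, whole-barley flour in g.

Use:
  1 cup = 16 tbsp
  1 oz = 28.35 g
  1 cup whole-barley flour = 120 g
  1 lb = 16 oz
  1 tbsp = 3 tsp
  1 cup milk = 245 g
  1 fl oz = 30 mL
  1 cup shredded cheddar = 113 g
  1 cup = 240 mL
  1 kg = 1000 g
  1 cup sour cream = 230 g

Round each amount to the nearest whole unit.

The original recipe has 360 mL of plain yogurt, so the scaling factor is 1680 ÷ 360 = 14/3.
shredded cheddar: 5 oz × 14/3 × 28.35 g/oz ÷ 113 g/cup ≈ 6 cup
sour cream: 225 mL × 14/3 ÷ 240 mL/cup × 230 g/cup ≈ 1006 g
milk: 2.5 cup × 14/3 × 245 g/cup ÷ 1000 g/kg ≈ 3 kg
whole-barley flour: (1 tbsp + 1 tsp = 4/3 tbsp) × 14/3 ÷ 16 tbsp/cup × 120 g/cup ≈ 47 g

shredded cheddar: 6 cup; sour cream: 1006 g; milk: 3 kg; whole-barley flour: 47 g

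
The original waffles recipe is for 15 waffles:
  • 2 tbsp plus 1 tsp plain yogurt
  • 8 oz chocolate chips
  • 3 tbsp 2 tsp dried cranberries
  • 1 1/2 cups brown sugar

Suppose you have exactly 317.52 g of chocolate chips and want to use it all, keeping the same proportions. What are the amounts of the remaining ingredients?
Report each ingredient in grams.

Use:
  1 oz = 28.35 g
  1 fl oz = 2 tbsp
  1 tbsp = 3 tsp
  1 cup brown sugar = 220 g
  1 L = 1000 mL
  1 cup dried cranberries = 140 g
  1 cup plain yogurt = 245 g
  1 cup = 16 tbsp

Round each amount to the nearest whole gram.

plain yogurt: 50 g; dried cranberries: 45 g; brown sugar: 462 g

The original recipe has 226.8 g of chocolate chips, so the scaling factor is 317.52 ÷ 226.8 = 7/5 = 1.4.
plain yogurt: (2 tbsp + 1 tsp = 7/3 tbsp) × 7/5 ÷ 16 tbsp/cup × 245 g/cup ≈ 50 g
dried cranberries: (3 tbsp + 2 tsp = 11/3 tbsp) × 7/5 ÷ 16 tbsp/cup × 140 g/cup ≈ 45 g
brown sugar: 1.5 cup × 7/5 × 220 g/cup = 462 g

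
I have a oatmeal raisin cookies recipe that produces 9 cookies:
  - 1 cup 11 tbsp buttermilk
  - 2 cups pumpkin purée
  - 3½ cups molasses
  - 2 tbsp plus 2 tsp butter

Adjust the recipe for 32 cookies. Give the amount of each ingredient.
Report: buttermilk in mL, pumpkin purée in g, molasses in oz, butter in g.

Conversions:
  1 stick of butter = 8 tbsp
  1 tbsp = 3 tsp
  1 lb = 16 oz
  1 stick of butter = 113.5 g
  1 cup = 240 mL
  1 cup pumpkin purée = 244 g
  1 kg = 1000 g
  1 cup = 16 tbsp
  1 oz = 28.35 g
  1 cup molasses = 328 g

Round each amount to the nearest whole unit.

buttermilk: 1440 mL; pumpkin purée: 1735 g; molasses: 144 oz; butter: 135 g

Scaling factor: 32/9.
buttermilk: (1 cup + 11 tbsp = 1.6875 cup) × 32/9 × 240 mL/cup = 1440 mL
pumpkin purée: 2 cup × 32/9 × 244 g/cup ≈ 1735 g
molasses: 3.5 cup × 32/9 × 328 g/cup ÷ 28.35 g/oz ≈ 144 oz
butter: (2 tbsp + 2 tsp = 8/3 tbsp) × 32/9 ÷ 8 tbsp/stick × 113.5 g/stick ≈ 135 g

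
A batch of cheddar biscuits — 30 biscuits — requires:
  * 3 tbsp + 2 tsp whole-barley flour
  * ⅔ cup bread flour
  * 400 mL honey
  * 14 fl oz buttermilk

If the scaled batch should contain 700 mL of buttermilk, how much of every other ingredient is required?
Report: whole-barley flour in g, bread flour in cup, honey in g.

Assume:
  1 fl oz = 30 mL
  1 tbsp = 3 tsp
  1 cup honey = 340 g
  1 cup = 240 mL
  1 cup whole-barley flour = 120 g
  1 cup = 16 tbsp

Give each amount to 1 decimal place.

whole-barley flour: 45.8 g; bread flour: 1.1 cup; honey: 944.4 g

The original recipe has 420 mL of buttermilk, so the scaling factor is 700 ÷ 420 = 5/3.
whole-barley flour: (3 tbsp + 2 tsp = 11/3 tbsp) × 5/3 ÷ 16 tbsp/cup × 120 g/cup ≈ 45.8 g
bread flour: 2/3 cup × 5/3 ≈ 1.1 cup
honey: 400 mL × 5/3 ÷ 240 mL/cup × 340 g/cup ≈ 944.4 g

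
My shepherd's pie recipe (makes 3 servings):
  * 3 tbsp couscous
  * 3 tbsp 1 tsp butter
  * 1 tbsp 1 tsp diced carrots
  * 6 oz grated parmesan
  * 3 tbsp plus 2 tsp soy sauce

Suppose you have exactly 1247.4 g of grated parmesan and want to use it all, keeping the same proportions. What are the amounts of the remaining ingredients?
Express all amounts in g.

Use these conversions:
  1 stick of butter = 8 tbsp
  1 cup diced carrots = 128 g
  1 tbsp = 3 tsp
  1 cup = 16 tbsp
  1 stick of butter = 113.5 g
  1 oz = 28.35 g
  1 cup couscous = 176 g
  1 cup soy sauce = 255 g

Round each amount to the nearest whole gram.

couscous: 242 g; butter: 347 g; diced carrots: 78 g; soy sauce: 429 g

The original recipe has 170.1 g of grated parmesan, so the scaling factor is 1247.4 ÷ 170.1 = 22/3.
couscous: 3 tbsp × 22/3 ÷ 16 tbsp/cup × 176 g/cup = 242 g
butter: (3 tbsp + 1 tsp = 10/3 tbsp) × 22/3 ÷ 8 tbsp/stick × 113.5 g/stick ≈ 347 g
diced carrots: (1 tbsp + 1 tsp = 4/3 tbsp) × 22/3 ÷ 16 tbsp/cup × 128 g/cup ≈ 78 g
soy sauce: (3 tbsp + 2 tsp = 11/3 tbsp) × 22/3 ÷ 16 tbsp/cup × 255 g/cup ≈ 429 g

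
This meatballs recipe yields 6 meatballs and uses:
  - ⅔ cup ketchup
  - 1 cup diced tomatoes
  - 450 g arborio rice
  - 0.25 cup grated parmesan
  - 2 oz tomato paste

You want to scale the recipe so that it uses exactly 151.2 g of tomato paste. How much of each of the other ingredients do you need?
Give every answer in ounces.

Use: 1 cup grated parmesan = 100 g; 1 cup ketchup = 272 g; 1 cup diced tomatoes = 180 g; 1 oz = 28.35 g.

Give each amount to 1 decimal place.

ketchup: 17.1 oz; diced tomatoes: 16.9 oz; arborio rice: 42.3 oz; grated parmesan: 2.4 oz

The original recipe has 56.7 g of tomato paste, so the scaling factor is 151.2 ÷ 56.7 = 8/3.
ketchup: 2/3 cup × 8/3 × 272 g/cup ÷ 28.35 g/oz ≈ 17.1 oz
diced tomatoes: 1 cup × 8/3 × 180 g/cup ÷ 28.35 g/oz ≈ 16.9 oz
arborio rice: 450 g × 8/3 ÷ 28.35 g/oz ≈ 42.3 oz
grated parmesan: 0.25 cup × 8/3 × 100 g/cup ÷ 28.35 g/oz ≈ 2.4 oz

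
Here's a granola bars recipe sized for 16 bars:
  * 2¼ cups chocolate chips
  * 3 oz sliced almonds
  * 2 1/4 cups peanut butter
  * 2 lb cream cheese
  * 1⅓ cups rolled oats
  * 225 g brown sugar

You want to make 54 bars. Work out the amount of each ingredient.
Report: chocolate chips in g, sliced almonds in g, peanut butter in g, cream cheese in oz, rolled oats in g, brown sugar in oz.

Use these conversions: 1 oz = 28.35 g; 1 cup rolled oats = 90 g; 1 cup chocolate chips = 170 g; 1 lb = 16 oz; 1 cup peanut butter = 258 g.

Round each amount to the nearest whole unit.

Scaling factor: 54/16 = 27/8 = 3.375.
chocolate chips: 2.25 cup × 27/8 × 170 g/cup ≈ 1291 g
sliced almonds: 3 oz × 27/8 × 28.35 g/oz ≈ 287 g
peanut butter: 2.25 cup × 27/8 × 258 g/cup ≈ 1959 g
cream cheese: 2 lb × 27/8 × 16 oz/lb = 108 oz
rolled oats: 4/3 cup × 27/8 × 90 g/cup = 405 g
brown sugar: 225 g × 27/8 ÷ 28.35 g/oz ≈ 27 oz

chocolate chips: 1291 g; sliced almonds: 287 g; peanut butter: 1959 g; cream cheese: 108 oz; rolled oats: 405 g; brown sugar: 27 oz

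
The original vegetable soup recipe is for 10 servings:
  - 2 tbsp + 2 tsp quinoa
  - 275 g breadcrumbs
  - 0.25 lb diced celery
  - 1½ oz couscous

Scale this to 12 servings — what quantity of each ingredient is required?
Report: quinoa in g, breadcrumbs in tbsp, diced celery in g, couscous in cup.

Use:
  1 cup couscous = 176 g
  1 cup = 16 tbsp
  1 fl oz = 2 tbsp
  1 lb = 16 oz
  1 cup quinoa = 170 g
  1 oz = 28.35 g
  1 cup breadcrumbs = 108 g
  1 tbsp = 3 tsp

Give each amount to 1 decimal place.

quinoa: 34.0 g; breadcrumbs: 48.9 tbsp; diced celery: 136.1 g; couscous: 0.3 cup

Scaling factor: 12/10 = 6/5 = 1.2.
quinoa: (2 tbsp + 2 tsp = 8/3 tbsp) × 6/5 ÷ 16 tbsp/cup × 170 g/cup = 34.0 g
breadcrumbs: 275 g × 6/5 ÷ 108 g/cup × 16 tbsp/cup ≈ 48.9 tbsp
diced celery: 0.25 lb × 6/5 × 16 oz/lb × 28.35 g/oz ≈ 136.1 g
couscous: 1.5 oz × 6/5 × 28.35 g/oz ÷ 176 g/cup ≈ 0.3 cup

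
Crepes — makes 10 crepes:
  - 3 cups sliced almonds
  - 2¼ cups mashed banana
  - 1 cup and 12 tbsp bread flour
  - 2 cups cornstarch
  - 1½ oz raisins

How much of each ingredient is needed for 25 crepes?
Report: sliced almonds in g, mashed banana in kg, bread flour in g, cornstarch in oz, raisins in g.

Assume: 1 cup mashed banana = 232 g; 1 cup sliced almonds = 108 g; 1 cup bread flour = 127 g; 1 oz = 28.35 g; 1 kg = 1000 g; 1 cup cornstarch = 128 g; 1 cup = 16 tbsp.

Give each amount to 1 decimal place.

Scaling factor: 25/10 = 5/2 = 2.5.
sliced almonds: 3 cup × 5/2 × 108 g/cup = 810.0 g
mashed banana: 2.25 cup × 5/2 × 232 g/cup ÷ 1000 g/kg ≈ 1.3 kg
bread flour: (1 cup + 12 tbsp = 1.75 cup) × 5/2 × 127 g/cup ≈ 555.6 g
cornstarch: 2 cup × 5/2 × 128 g/cup ÷ 28.35 g/oz ≈ 22.6 oz
raisins: 1.5 oz × 5/2 × 28.35 g/oz ≈ 106.3 g

sliced almonds: 810.0 g; mashed banana: 1.3 kg; bread flour: 555.6 g; cornstarch: 22.6 oz; raisins: 106.3 g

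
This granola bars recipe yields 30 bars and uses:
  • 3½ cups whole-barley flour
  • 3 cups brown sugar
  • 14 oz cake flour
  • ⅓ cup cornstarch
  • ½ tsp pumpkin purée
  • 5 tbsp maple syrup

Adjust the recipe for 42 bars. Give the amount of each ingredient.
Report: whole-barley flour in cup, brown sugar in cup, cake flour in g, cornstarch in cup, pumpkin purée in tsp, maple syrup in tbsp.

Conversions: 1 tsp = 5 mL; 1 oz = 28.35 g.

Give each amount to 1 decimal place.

whole-barley flour: 4.9 cup; brown sugar: 4.2 cup; cake flour: 555.7 g; cornstarch: 0.5 cup; pumpkin purée: 0.7 tsp; maple syrup: 7.0 tbsp

Scaling factor: 42/30 = 7/5 = 1.4.
whole-barley flour: 3.5 cup × 7/5 = 4.9 cup
brown sugar: 3 cup × 7/5 = 4.2 cup
cake flour: 14 oz × 7/5 × 28.35 g/oz ≈ 555.7 g
cornstarch: 1/3 cup × 7/5 ≈ 0.5 cup
pumpkin purée: 0.5 tsp × 7/5 = 0.7 tsp
maple syrup: 5 tbsp × 7/5 = 7.0 tbsp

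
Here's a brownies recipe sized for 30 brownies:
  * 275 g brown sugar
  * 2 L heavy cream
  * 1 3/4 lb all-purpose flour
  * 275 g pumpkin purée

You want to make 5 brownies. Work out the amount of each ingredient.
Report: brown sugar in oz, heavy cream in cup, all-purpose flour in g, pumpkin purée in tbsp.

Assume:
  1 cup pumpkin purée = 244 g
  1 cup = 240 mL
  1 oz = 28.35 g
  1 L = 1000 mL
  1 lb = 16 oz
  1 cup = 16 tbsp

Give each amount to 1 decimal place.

brown sugar: 1.6 oz; heavy cream: 1.4 cup; all-purpose flour: 132.3 g; pumpkin purée: 3.0 tbsp

Scaling factor: 5/30 = 1/6.
brown sugar: 275 g × 1/6 ÷ 28.35 g/oz ≈ 1.6 oz
heavy cream: 2 L × 1/6 × 1000 mL/L ÷ 240 mL/cup ≈ 1.4 cup
all-purpose flour: 1.75 lb × 1/6 × 16 oz/lb × 28.35 g/oz = 132.3 g
pumpkin purée: 275 g × 1/6 ÷ 244 g/cup × 16 tbsp/cup ≈ 3.0 tbsp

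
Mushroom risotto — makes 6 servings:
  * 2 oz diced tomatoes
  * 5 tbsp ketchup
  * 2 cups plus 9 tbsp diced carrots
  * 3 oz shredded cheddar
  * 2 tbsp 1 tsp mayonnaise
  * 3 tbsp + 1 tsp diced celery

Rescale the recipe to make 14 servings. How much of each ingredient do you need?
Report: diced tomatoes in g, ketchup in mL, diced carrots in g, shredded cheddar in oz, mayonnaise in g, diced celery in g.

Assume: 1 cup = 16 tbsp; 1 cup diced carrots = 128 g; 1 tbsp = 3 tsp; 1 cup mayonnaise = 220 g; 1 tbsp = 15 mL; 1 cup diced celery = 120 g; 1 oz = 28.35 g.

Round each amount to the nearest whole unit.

Scaling factor: 14/6 = 7/3.
diced tomatoes: 2 oz × 7/3 × 28.35 g/oz ≈ 132 g
ketchup: 5 tbsp × 7/3 × 15 mL/tbsp = 175 mL
diced carrots: (2 cup + 9 tbsp = 2.5625 cup) × 7/3 × 128 g/cup ≈ 765 g
shredded cheddar: 3 oz × 7/3 = 7 oz
mayonnaise: (2 tbsp + 1 tsp = 7/3 tbsp) × 7/3 ÷ 16 tbsp/cup × 220 g/cup ≈ 75 g
diced celery: (3 tbsp + 1 tsp = 10/3 tbsp) × 7/3 ÷ 16 tbsp/cup × 120 g/cup ≈ 58 g

diced tomatoes: 132 g; ketchup: 175 mL; diced carrots: 765 g; shredded cheddar: 7 oz; mayonnaise: 75 g; diced celery: 58 g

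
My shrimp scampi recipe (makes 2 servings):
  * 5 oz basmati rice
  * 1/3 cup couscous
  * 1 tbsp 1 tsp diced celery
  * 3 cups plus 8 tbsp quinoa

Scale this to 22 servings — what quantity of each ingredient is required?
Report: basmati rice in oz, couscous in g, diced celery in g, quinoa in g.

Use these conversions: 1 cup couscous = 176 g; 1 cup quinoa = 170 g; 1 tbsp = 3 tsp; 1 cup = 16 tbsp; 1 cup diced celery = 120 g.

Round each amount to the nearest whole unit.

Scaling factor: 22/2 = 11.
basmati rice: 5 oz × 11 = 55 oz
couscous: 1/3 cup × 11 × 176 g/cup ≈ 645 g
diced celery: (1 tbsp + 1 tsp = 4/3 tbsp) × 11 ÷ 16 tbsp/cup × 120 g/cup = 110 g
quinoa: (3 cup + 8 tbsp = 3.5 cup) × 11 × 170 g/cup = 6545 g

basmati rice: 55 oz; couscous: 645 g; diced celery: 110 g; quinoa: 6545 g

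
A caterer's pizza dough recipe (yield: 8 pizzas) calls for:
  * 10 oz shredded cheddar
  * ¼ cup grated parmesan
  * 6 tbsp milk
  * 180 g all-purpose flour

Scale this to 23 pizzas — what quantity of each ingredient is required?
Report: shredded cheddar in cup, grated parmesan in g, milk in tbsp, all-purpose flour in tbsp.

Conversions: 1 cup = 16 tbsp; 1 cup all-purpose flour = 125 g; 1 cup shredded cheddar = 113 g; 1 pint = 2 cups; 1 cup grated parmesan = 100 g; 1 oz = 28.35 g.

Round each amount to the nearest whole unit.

Scaling factor: 23/8 = 2.875.
shredded cheddar: 10 oz × 23/8 × 28.35 g/oz ÷ 113 g/cup ≈ 7 cup
grated parmesan: 0.25 cup × 23/8 × 100 g/cup ≈ 72 g
milk: 6 tbsp × 23/8 ≈ 17 tbsp
all-purpose flour: 180 g × 23/8 ÷ 125 g/cup × 16 tbsp/cup ≈ 66 tbsp

shredded cheddar: 7 cup; grated parmesan: 72 g; milk: 17 tbsp; all-purpose flour: 66 tbsp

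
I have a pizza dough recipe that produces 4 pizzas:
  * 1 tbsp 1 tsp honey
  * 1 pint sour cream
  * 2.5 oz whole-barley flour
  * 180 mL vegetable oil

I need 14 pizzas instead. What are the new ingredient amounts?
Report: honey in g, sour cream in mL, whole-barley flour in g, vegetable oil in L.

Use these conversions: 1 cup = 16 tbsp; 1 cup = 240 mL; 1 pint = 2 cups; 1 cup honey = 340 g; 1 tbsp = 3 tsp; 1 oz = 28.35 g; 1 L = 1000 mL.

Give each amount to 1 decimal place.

honey: 99.2 g; sour cream: 1680.0 mL; whole-barley flour: 248.1 g; vegetable oil: 0.6 L

Scaling factor: 14/4 = 7/2 = 3.5.
honey: (1 tbsp + 1 tsp = 4/3 tbsp) × 7/2 ÷ 16 tbsp/cup × 340 g/cup ≈ 99.2 g
sour cream: 1 pint × 7/2 × 2 cup/pint × 240 mL/cup = 1680.0 mL
whole-barley flour: 2.5 oz × 7/2 × 28.35 g/oz ≈ 248.1 g
vegetable oil: 180 mL × 7/2 ÷ 1000 mL/L ≈ 0.6 L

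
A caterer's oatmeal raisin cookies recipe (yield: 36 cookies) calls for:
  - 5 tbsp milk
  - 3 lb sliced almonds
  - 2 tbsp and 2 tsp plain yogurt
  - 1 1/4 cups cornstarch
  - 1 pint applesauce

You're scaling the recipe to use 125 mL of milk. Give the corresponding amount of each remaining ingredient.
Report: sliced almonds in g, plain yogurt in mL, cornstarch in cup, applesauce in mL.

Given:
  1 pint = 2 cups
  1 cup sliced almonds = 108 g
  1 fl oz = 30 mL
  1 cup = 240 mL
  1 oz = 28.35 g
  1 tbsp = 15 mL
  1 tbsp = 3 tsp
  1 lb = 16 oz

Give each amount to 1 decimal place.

The original recipe has 75 mL of milk, so the scaling factor is 125 ÷ 75 = 5/3.
sliced almonds: 3 lb × 5/3 × 16 oz/lb × 28.35 g/oz = 2268.0 g
plain yogurt: (2 tbsp + 2 tsp = 8/3 tbsp) × 5/3 × 15 mL/tbsp ≈ 66.7 mL
cornstarch: 1.25 cup × 5/3 ≈ 2.1 cup
applesauce: 1 pint × 5/3 × 2 cup/pint × 240 mL/cup = 800.0 mL

sliced almonds: 2268.0 g; plain yogurt: 66.7 mL; cornstarch: 2.1 cup; applesauce: 800.0 mL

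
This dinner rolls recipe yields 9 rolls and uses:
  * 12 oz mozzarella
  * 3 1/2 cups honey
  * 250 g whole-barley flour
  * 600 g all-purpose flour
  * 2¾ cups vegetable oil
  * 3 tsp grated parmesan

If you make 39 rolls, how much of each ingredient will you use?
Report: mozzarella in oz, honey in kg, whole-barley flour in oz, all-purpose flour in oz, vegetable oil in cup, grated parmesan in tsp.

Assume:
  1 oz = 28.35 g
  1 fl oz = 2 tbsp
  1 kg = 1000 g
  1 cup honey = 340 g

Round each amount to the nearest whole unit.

mozzarella: 52 oz; honey: 5 kg; whole-barley flour: 38 oz; all-purpose flour: 92 oz; vegetable oil: 12 cup; grated parmesan: 13 tsp

Scaling factor: 39/9 = 13/3.
mozzarella: 12 oz × 13/3 = 52 oz
honey: 3.5 cup × 13/3 × 340 g/cup ÷ 1000 g/kg ≈ 5 kg
whole-barley flour: 250 g × 13/3 ÷ 28.35 g/oz ≈ 38 oz
all-purpose flour: 600 g × 13/3 ÷ 28.35 g/oz ≈ 92 oz
vegetable oil: 2.75 cup × 13/3 ≈ 12 cup
grated parmesan: 3 tsp × 13/3 = 13 tsp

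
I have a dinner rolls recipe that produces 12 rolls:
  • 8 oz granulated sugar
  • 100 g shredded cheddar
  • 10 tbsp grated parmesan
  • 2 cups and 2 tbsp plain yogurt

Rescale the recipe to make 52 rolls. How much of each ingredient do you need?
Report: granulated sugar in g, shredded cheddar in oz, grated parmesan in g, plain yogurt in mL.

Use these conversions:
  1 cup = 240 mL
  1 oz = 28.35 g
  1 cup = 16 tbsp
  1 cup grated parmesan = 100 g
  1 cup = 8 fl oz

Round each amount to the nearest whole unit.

granulated sugar: 983 g; shredded cheddar: 15 oz; grated parmesan: 271 g; plain yogurt: 2210 mL

Scaling factor: 52/12 = 13/3.
granulated sugar: 8 oz × 13/3 × 28.35 g/oz ≈ 983 g
shredded cheddar: 100 g × 13/3 ÷ 28.35 g/oz ≈ 15 oz
grated parmesan: 10 tbsp × 13/3 ÷ 16 tbsp/cup × 100 g/cup ≈ 271 g
plain yogurt: (2 cup + 2 tbsp = 2.125 cup) × 13/3 × 240 mL/cup = 2210 mL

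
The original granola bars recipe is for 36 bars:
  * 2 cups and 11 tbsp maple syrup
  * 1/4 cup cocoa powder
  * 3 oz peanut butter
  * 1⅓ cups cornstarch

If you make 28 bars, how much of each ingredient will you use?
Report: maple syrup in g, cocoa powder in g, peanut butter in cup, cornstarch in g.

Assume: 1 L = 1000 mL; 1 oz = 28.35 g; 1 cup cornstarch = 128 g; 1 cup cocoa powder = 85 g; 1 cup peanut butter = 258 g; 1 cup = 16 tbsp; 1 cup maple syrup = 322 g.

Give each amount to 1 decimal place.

maple syrup: 673.1 g; cocoa powder: 16.5 g; peanut butter: 0.3 cup; cornstarch: 132.7 g

Scaling factor: 28/36 = 7/9.
maple syrup: (2 cup + 11 tbsp = 2.6875 cup) × 7/9 × 322 g/cup ≈ 673.1 g
cocoa powder: 0.25 cup × 7/9 × 85 g/cup ≈ 16.5 g
peanut butter: 3 oz × 7/9 × 28.35 g/oz ÷ 258 g/cup ≈ 0.3 cup
cornstarch: 4/3 cup × 7/9 × 128 g/cup ≈ 132.7 g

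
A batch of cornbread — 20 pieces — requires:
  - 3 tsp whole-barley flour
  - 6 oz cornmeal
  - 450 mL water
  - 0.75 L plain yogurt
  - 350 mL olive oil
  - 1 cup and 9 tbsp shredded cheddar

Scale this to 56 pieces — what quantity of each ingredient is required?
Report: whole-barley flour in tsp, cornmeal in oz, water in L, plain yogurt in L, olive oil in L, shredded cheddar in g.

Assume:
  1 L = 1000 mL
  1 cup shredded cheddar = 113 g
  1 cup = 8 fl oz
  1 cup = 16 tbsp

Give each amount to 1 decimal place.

Scaling factor: 56/20 = 14/5 = 2.8.
whole-barley flour: 3 tsp × 14/5 = 8.4 tsp
cornmeal: 6 oz × 14/5 = 16.8 oz
water: 450 mL × 14/5 ÷ 1000 mL/L ≈ 1.3 L
plain yogurt: 0.75 L × 14/5 = 2.1 L
olive oil: 350 mL × 14/5 ÷ 1000 mL/L ≈ 1.0 L
shredded cheddar: (1 cup + 9 tbsp = 1.5625 cup) × 14/5 × 113 g/cup ≈ 494.4 g

whole-barley flour: 8.4 tsp; cornmeal: 16.8 oz; water: 1.3 L; plain yogurt: 2.1 L; olive oil: 1.0 L; shredded cheddar: 494.4 g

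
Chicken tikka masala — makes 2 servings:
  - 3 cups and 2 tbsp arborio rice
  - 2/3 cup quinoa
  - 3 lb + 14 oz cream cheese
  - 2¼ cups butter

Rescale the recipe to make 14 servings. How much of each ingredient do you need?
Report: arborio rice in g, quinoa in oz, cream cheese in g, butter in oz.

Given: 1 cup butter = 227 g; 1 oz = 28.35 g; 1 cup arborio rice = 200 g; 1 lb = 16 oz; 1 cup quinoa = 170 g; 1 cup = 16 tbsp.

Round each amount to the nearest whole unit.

Scaling factor: 14/2 = 7.
arborio rice: (3 cup + 2 tbsp = 3.125 cup) × 7 × 200 g/cup = 4375 g
quinoa: 2/3 cup × 7 × 170 g/cup ÷ 28.35 g/oz ≈ 28 oz
cream cheese: (3 lb + 14 oz = 3.875 lb) × 7 × 16 oz/lb × 28.35 g/oz ≈ 12304 g
butter: 2.25 cup × 7 × 227 g/cup ÷ 28.35 g/oz ≈ 126 oz

arborio rice: 4375 g; quinoa: 28 oz; cream cheese: 12304 g; butter: 126 oz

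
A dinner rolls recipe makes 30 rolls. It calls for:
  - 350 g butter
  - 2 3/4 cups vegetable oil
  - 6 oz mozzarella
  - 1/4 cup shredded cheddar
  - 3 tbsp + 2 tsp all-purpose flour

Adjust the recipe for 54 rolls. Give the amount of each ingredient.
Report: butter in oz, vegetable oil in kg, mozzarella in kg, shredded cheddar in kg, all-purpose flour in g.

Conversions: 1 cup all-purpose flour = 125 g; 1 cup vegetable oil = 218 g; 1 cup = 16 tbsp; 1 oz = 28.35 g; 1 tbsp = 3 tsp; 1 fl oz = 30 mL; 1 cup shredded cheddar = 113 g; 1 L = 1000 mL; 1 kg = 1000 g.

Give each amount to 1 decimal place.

Scaling factor: 54/30 = 9/5 = 1.8.
butter: 350 g × 9/5 ÷ 28.35 g/oz ≈ 22.2 oz
vegetable oil: 2.75 cup × 9/5 × 218 g/cup ÷ 1000 g/kg ≈ 1.1 kg
mozzarella: 6 oz × 9/5 × 28.35 g/oz ÷ 1000 g/kg ≈ 0.3 kg
shredded cheddar: 0.25 cup × 9/5 × 113 g/cup ÷ 1000 g/kg ≈ 0.1 kg
all-purpose flour: (3 tbsp + 2 tsp = 11/3 tbsp) × 9/5 ÷ 16 tbsp/cup × 125 g/cup ≈ 51.6 g

butter: 22.2 oz; vegetable oil: 1.1 kg; mozzarella: 0.3 kg; shredded cheddar: 0.1 kg; all-purpose flour: 51.6 g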